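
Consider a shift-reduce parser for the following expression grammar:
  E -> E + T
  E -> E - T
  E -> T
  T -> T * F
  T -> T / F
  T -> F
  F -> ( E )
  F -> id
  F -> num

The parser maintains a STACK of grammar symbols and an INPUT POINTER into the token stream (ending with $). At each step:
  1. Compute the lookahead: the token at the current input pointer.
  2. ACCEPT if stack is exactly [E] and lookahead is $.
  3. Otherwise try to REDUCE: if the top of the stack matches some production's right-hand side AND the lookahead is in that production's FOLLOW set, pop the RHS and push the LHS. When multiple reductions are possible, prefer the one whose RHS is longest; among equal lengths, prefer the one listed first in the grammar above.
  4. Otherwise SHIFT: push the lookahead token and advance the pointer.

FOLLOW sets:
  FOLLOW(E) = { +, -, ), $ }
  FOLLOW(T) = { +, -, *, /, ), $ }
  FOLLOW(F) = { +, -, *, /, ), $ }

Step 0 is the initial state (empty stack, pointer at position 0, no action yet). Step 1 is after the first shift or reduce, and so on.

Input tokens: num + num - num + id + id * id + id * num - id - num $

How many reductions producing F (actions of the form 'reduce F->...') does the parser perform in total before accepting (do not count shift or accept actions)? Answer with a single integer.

Step 1: shift num. Stack=[num] ptr=1 lookahead=+ remaining=[+ num - num + id + id * id + id * num - id - num $]
Step 2: reduce F->num. Stack=[F] ptr=1 lookahead=+ remaining=[+ num - num + id + id * id + id * num - id - num $]
Step 3: reduce T->F. Stack=[T] ptr=1 lookahead=+ remaining=[+ num - num + id + id * id + id * num - id - num $]
Step 4: reduce E->T. Stack=[E] ptr=1 lookahead=+ remaining=[+ num - num + id + id * id + id * num - id - num $]
Step 5: shift +. Stack=[E +] ptr=2 lookahead=num remaining=[num - num + id + id * id + id * num - id - num $]
Step 6: shift num. Stack=[E + num] ptr=3 lookahead=- remaining=[- num + id + id * id + id * num - id - num $]
Step 7: reduce F->num. Stack=[E + F] ptr=3 lookahead=- remaining=[- num + id + id * id + id * num - id - num $]
Step 8: reduce T->F. Stack=[E + T] ptr=3 lookahead=- remaining=[- num + id + id * id + id * num - id - num $]
Step 9: reduce E->E + T. Stack=[E] ptr=3 lookahead=- remaining=[- num + id + id * id + id * num - id - num $]
Step 10: shift -. Stack=[E -] ptr=4 lookahead=num remaining=[num + id + id * id + id * num - id - num $]
Step 11: shift num. Stack=[E - num] ptr=5 lookahead=+ remaining=[+ id + id * id + id * num - id - num $]
Step 12: reduce F->num. Stack=[E - F] ptr=5 lookahead=+ remaining=[+ id + id * id + id * num - id - num $]
Step 13: reduce T->F. Stack=[E - T] ptr=5 lookahead=+ remaining=[+ id + id * id + id * num - id - num $]
Step 14: reduce E->E - T. Stack=[E] ptr=5 lookahead=+ remaining=[+ id + id * id + id * num - id - num $]
Step 15: shift +. Stack=[E +] ptr=6 lookahead=id remaining=[id + id * id + id * num - id - num $]
Step 16: shift id. Stack=[E + id] ptr=7 lookahead=+ remaining=[+ id * id + id * num - id - num $]
Step 17: reduce F->id. Stack=[E + F] ptr=7 lookahead=+ remaining=[+ id * id + id * num - id - num $]
Step 18: reduce T->F. Stack=[E + T] ptr=7 lookahead=+ remaining=[+ id * id + id * num - id - num $]
Step 19: reduce E->E + T. Stack=[E] ptr=7 lookahead=+ remaining=[+ id * id + id * num - id - num $]
Step 20: shift +. Stack=[E +] ptr=8 lookahead=id remaining=[id * id + id * num - id - num $]
Step 21: shift id. Stack=[E + id] ptr=9 lookahead=* remaining=[* id + id * num - id - num $]
Step 22: reduce F->id. Stack=[E + F] ptr=9 lookahead=* remaining=[* id + id * num - id - num $]
Step 23: reduce T->F. Stack=[E + T] ptr=9 lookahead=* remaining=[* id + id * num - id - num $]
Step 24: shift *. Stack=[E + T *] ptr=10 lookahead=id remaining=[id + id * num - id - num $]
Step 25: shift id. Stack=[E + T * id] ptr=11 lookahead=+ remaining=[+ id * num - id - num $]
Step 26: reduce F->id. Stack=[E + T * F] ptr=11 lookahead=+ remaining=[+ id * num - id - num $]
Step 27: reduce T->T * F. Stack=[E + T] ptr=11 lookahead=+ remaining=[+ id * num - id - num $]
Step 28: reduce E->E + T. Stack=[E] ptr=11 lookahead=+ remaining=[+ id * num - id - num $]
Step 29: shift +. Stack=[E +] ptr=12 lookahead=id remaining=[id * num - id - num $]
Step 30: shift id. Stack=[E + id] ptr=13 lookahead=* remaining=[* num - id - num $]
Step 31: reduce F->id. Stack=[E + F] ptr=13 lookahead=* remaining=[* num - id - num $]
Step 32: reduce T->F. Stack=[E + T] ptr=13 lookahead=* remaining=[* num - id - num $]
Step 33: shift *. Stack=[E + T *] ptr=14 lookahead=num remaining=[num - id - num $]
Step 34: shift num. Stack=[E + T * num] ptr=15 lookahead=- remaining=[- id - num $]
Step 35: reduce F->num. Stack=[E + T * F] ptr=15 lookahead=- remaining=[- id - num $]
Step 36: reduce T->T * F. Stack=[E + T] ptr=15 lookahead=- remaining=[- id - num $]
Step 37: reduce E->E + T. Stack=[E] ptr=15 lookahead=- remaining=[- id - num $]
Step 38: shift -. Stack=[E -] ptr=16 lookahead=id remaining=[id - num $]
Step 39: shift id. Stack=[E - id] ptr=17 lookahead=- remaining=[- num $]
Step 40: reduce F->id. Stack=[E - F] ptr=17 lookahead=- remaining=[- num $]
Step 41: reduce T->F. Stack=[E - T] ptr=17 lookahead=- remaining=[- num $]
Step 42: reduce E->E - T. Stack=[E] ptr=17 lookahead=- remaining=[- num $]
Step 43: shift -. Stack=[E -] ptr=18 lookahead=num remaining=[num $]
Step 44: shift num. Stack=[E - num] ptr=19 lookahead=$ remaining=[$]
Step 45: reduce F->num. Stack=[E - F] ptr=19 lookahead=$ remaining=[$]
Step 46: reduce T->F. Stack=[E - T] ptr=19 lookahead=$ remaining=[$]
Step 47: reduce E->E - T. Stack=[E] ptr=19 lookahead=$ remaining=[$]
Step 48: accept. Stack=[E] ptr=19 lookahead=$ remaining=[$]

Answer: 10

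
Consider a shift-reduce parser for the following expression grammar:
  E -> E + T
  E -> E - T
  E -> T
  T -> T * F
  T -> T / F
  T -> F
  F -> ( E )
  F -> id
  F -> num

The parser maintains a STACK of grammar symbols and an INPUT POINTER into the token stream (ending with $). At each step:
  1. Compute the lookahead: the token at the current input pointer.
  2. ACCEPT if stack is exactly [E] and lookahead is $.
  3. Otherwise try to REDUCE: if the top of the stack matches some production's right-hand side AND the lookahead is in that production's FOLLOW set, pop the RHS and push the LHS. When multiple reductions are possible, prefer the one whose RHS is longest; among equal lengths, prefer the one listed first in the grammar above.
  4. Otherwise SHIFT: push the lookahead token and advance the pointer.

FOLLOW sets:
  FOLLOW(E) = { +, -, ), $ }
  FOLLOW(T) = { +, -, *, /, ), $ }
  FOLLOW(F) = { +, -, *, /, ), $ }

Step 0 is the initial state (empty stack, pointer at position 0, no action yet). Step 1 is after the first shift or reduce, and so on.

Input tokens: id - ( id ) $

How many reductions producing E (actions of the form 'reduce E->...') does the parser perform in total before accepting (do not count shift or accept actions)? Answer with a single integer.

Answer: 3

Derivation:
Step 1: shift id. Stack=[id] ptr=1 lookahead=- remaining=[- ( id ) $]
Step 2: reduce F->id. Stack=[F] ptr=1 lookahead=- remaining=[- ( id ) $]
Step 3: reduce T->F. Stack=[T] ptr=1 lookahead=- remaining=[- ( id ) $]
Step 4: reduce E->T. Stack=[E] ptr=1 lookahead=- remaining=[- ( id ) $]
Step 5: shift -. Stack=[E -] ptr=2 lookahead=( remaining=[( id ) $]
Step 6: shift (. Stack=[E - (] ptr=3 lookahead=id remaining=[id ) $]
Step 7: shift id. Stack=[E - ( id] ptr=4 lookahead=) remaining=[) $]
Step 8: reduce F->id. Stack=[E - ( F] ptr=4 lookahead=) remaining=[) $]
Step 9: reduce T->F. Stack=[E - ( T] ptr=4 lookahead=) remaining=[) $]
Step 10: reduce E->T. Stack=[E - ( E] ptr=4 lookahead=) remaining=[) $]
Step 11: shift ). Stack=[E - ( E )] ptr=5 lookahead=$ remaining=[$]
Step 12: reduce F->( E ). Stack=[E - F] ptr=5 lookahead=$ remaining=[$]
Step 13: reduce T->F. Stack=[E - T] ptr=5 lookahead=$ remaining=[$]
Step 14: reduce E->E - T. Stack=[E] ptr=5 lookahead=$ remaining=[$]
Step 15: accept. Stack=[E] ptr=5 lookahead=$ remaining=[$]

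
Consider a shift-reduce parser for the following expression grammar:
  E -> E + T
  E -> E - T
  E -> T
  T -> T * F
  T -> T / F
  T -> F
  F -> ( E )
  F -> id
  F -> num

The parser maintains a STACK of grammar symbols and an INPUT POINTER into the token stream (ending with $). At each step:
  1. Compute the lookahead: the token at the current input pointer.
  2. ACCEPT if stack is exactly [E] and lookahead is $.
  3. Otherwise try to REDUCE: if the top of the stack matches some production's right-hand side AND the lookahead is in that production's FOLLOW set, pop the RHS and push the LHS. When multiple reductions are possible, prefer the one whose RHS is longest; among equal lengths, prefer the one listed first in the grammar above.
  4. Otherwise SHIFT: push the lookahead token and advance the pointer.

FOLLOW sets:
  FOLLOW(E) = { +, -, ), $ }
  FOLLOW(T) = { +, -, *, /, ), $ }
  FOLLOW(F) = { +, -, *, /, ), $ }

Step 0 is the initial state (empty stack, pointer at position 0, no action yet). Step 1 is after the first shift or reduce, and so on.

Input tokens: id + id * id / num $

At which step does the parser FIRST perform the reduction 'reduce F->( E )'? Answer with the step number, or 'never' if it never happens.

Step 1: shift id. Stack=[id] ptr=1 lookahead=+ remaining=[+ id * id / num $]
Step 2: reduce F->id. Stack=[F] ptr=1 lookahead=+ remaining=[+ id * id / num $]
Step 3: reduce T->F. Stack=[T] ptr=1 lookahead=+ remaining=[+ id * id / num $]
Step 4: reduce E->T. Stack=[E] ptr=1 lookahead=+ remaining=[+ id * id / num $]
Step 5: shift +. Stack=[E +] ptr=2 lookahead=id remaining=[id * id / num $]
Step 6: shift id. Stack=[E + id] ptr=3 lookahead=* remaining=[* id / num $]
Step 7: reduce F->id. Stack=[E + F] ptr=3 lookahead=* remaining=[* id / num $]
Step 8: reduce T->F. Stack=[E + T] ptr=3 lookahead=* remaining=[* id / num $]
Step 9: shift *. Stack=[E + T *] ptr=4 lookahead=id remaining=[id / num $]
Step 10: shift id. Stack=[E + T * id] ptr=5 lookahead=/ remaining=[/ num $]
Step 11: reduce F->id. Stack=[E + T * F] ptr=5 lookahead=/ remaining=[/ num $]
Step 12: reduce T->T * F. Stack=[E + T] ptr=5 lookahead=/ remaining=[/ num $]
Step 13: shift /. Stack=[E + T /] ptr=6 lookahead=num remaining=[num $]
Step 14: shift num. Stack=[E + T / num] ptr=7 lookahead=$ remaining=[$]
Step 15: reduce F->num. Stack=[E + T / F] ptr=7 lookahead=$ remaining=[$]
Step 16: reduce T->T / F. Stack=[E + T] ptr=7 lookahead=$ remaining=[$]
Step 17: reduce E->E + T. Stack=[E] ptr=7 lookahead=$ remaining=[$]
Step 18: accept. Stack=[E] ptr=7 lookahead=$ remaining=[$]

Answer: never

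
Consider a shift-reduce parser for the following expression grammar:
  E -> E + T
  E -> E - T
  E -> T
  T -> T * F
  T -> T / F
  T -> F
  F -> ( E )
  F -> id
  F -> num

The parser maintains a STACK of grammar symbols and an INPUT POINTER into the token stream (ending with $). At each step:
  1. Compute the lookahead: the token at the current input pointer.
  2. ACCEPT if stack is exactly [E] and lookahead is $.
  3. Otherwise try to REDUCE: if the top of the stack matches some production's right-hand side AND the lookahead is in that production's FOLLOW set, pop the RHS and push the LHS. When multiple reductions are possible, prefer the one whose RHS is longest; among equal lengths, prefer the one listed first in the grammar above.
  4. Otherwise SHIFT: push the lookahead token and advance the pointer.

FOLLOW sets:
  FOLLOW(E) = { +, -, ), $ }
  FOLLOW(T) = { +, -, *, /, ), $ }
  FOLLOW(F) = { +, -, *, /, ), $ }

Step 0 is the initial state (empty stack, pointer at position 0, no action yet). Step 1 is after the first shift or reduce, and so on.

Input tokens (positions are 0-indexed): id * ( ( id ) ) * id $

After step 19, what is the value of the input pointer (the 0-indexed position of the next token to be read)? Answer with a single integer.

Answer: 9

Derivation:
Step 1: shift id. Stack=[id] ptr=1 lookahead=* remaining=[* ( ( id ) ) * id $]
Step 2: reduce F->id. Stack=[F] ptr=1 lookahead=* remaining=[* ( ( id ) ) * id $]
Step 3: reduce T->F. Stack=[T] ptr=1 lookahead=* remaining=[* ( ( id ) ) * id $]
Step 4: shift *. Stack=[T *] ptr=2 lookahead=( remaining=[( ( id ) ) * id $]
Step 5: shift (. Stack=[T * (] ptr=3 lookahead=( remaining=[( id ) ) * id $]
Step 6: shift (. Stack=[T * ( (] ptr=4 lookahead=id remaining=[id ) ) * id $]
Step 7: shift id. Stack=[T * ( ( id] ptr=5 lookahead=) remaining=[) ) * id $]
Step 8: reduce F->id. Stack=[T * ( ( F] ptr=5 lookahead=) remaining=[) ) * id $]
Step 9: reduce T->F. Stack=[T * ( ( T] ptr=5 lookahead=) remaining=[) ) * id $]
Step 10: reduce E->T. Stack=[T * ( ( E] ptr=5 lookahead=) remaining=[) ) * id $]
Step 11: shift ). Stack=[T * ( ( E )] ptr=6 lookahead=) remaining=[) * id $]
Step 12: reduce F->( E ). Stack=[T * ( F] ptr=6 lookahead=) remaining=[) * id $]
Step 13: reduce T->F. Stack=[T * ( T] ptr=6 lookahead=) remaining=[) * id $]
Step 14: reduce E->T. Stack=[T * ( E] ptr=6 lookahead=) remaining=[) * id $]
Step 15: shift ). Stack=[T * ( E )] ptr=7 lookahead=* remaining=[* id $]
Step 16: reduce F->( E ). Stack=[T * F] ptr=7 lookahead=* remaining=[* id $]
Step 17: reduce T->T * F. Stack=[T] ptr=7 lookahead=* remaining=[* id $]
Step 18: shift *. Stack=[T *] ptr=8 lookahead=id remaining=[id $]
Step 19: shift id. Stack=[T * id] ptr=9 lookahead=$ remaining=[$]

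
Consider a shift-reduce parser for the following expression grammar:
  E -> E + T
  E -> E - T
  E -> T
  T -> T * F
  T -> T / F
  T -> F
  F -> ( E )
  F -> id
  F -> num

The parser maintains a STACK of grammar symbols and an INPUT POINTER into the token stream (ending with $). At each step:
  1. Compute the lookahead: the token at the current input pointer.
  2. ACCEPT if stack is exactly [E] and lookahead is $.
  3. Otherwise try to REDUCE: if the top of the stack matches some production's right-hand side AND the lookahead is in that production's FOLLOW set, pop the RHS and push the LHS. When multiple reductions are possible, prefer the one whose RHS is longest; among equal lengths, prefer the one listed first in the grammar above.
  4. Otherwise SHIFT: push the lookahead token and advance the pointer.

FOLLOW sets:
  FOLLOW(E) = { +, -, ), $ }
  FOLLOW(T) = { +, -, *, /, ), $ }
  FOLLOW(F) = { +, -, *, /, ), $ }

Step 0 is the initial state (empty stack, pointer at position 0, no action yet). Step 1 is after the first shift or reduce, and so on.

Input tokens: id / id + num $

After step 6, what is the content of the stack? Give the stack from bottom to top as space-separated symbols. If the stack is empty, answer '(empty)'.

Step 1: shift id. Stack=[id] ptr=1 lookahead=/ remaining=[/ id + num $]
Step 2: reduce F->id. Stack=[F] ptr=1 lookahead=/ remaining=[/ id + num $]
Step 3: reduce T->F. Stack=[T] ptr=1 lookahead=/ remaining=[/ id + num $]
Step 4: shift /. Stack=[T /] ptr=2 lookahead=id remaining=[id + num $]
Step 5: shift id. Stack=[T / id] ptr=3 lookahead=+ remaining=[+ num $]
Step 6: reduce F->id. Stack=[T / F] ptr=3 lookahead=+ remaining=[+ num $]

Answer: T / F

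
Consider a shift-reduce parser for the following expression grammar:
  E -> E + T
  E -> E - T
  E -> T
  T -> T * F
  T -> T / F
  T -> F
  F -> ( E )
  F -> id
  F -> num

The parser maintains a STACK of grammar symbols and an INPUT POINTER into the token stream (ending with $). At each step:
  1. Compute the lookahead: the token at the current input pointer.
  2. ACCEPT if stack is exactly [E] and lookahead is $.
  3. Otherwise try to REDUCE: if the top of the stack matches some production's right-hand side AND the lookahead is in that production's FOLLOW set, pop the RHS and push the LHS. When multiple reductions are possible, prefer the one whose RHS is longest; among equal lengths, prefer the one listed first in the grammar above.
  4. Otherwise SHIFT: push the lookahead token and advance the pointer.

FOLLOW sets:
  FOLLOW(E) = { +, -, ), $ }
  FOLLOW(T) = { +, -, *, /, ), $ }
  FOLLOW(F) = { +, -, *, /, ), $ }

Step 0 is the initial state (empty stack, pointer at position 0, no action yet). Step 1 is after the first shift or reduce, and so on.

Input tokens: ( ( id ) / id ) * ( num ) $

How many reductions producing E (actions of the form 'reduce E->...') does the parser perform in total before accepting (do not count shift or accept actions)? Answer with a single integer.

Step 1: shift (. Stack=[(] ptr=1 lookahead=( remaining=[( id ) / id ) * ( num ) $]
Step 2: shift (. Stack=[( (] ptr=2 lookahead=id remaining=[id ) / id ) * ( num ) $]
Step 3: shift id. Stack=[( ( id] ptr=3 lookahead=) remaining=[) / id ) * ( num ) $]
Step 4: reduce F->id. Stack=[( ( F] ptr=3 lookahead=) remaining=[) / id ) * ( num ) $]
Step 5: reduce T->F. Stack=[( ( T] ptr=3 lookahead=) remaining=[) / id ) * ( num ) $]
Step 6: reduce E->T. Stack=[( ( E] ptr=3 lookahead=) remaining=[) / id ) * ( num ) $]
Step 7: shift ). Stack=[( ( E )] ptr=4 lookahead=/ remaining=[/ id ) * ( num ) $]
Step 8: reduce F->( E ). Stack=[( F] ptr=4 lookahead=/ remaining=[/ id ) * ( num ) $]
Step 9: reduce T->F. Stack=[( T] ptr=4 lookahead=/ remaining=[/ id ) * ( num ) $]
Step 10: shift /. Stack=[( T /] ptr=5 lookahead=id remaining=[id ) * ( num ) $]
Step 11: shift id. Stack=[( T / id] ptr=6 lookahead=) remaining=[) * ( num ) $]
Step 12: reduce F->id. Stack=[( T / F] ptr=6 lookahead=) remaining=[) * ( num ) $]
Step 13: reduce T->T / F. Stack=[( T] ptr=6 lookahead=) remaining=[) * ( num ) $]
Step 14: reduce E->T. Stack=[( E] ptr=6 lookahead=) remaining=[) * ( num ) $]
Step 15: shift ). Stack=[( E )] ptr=7 lookahead=* remaining=[* ( num ) $]
Step 16: reduce F->( E ). Stack=[F] ptr=7 lookahead=* remaining=[* ( num ) $]
Step 17: reduce T->F. Stack=[T] ptr=7 lookahead=* remaining=[* ( num ) $]
Step 18: shift *. Stack=[T *] ptr=8 lookahead=( remaining=[( num ) $]
Step 19: shift (. Stack=[T * (] ptr=9 lookahead=num remaining=[num ) $]
Step 20: shift num. Stack=[T * ( num] ptr=10 lookahead=) remaining=[) $]
Step 21: reduce F->num. Stack=[T * ( F] ptr=10 lookahead=) remaining=[) $]
Step 22: reduce T->F. Stack=[T * ( T] ptr=10 lookahead=) remaining=[) $]
Step 23: reduce E->T. Stack=[T * ( E] ptr=10 lookahead=) remaining=[) $]
Step 24: shift ). Stack=[T * ( E )] ptr=11 lookahead=$ remaining=[$]
Step 25: reduce F->( E ). Stack=[T * F] ptr=11 lookahead=$ remaining=[$]
Step 26: reduce T->T * F. Stack=[T] ptr=11 lookahead=$ remaining=[$]
Step 27: reduce E->T. Stack=[E] ptr=11 lookahead=$ remaining=[$]
Step 28: accept. Stack=[E] ptr=11 lookahead=$ remaining=[$]

Answer: 4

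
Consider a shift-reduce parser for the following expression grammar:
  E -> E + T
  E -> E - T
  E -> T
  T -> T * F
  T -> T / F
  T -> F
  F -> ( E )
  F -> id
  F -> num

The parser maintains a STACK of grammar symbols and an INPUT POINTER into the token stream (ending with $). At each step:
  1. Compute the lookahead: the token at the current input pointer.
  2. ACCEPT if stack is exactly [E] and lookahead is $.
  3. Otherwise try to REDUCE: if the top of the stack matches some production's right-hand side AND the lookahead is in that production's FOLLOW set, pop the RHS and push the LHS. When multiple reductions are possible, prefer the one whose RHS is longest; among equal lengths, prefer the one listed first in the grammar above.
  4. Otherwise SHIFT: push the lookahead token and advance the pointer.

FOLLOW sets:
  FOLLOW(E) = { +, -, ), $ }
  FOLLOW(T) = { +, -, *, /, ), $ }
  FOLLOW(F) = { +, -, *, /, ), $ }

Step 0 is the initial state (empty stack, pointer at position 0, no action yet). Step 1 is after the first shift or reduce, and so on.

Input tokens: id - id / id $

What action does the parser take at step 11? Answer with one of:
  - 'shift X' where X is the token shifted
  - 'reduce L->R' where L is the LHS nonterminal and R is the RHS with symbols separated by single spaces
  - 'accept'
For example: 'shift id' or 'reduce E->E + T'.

Answer: reduce F->id

Derivation:
Step 1: shift id. Stack=[id] ptr=1 lookahead=- remaining=[- id / id $]
Step 2: reduce F->id. Stack=[F] ptr=1 lookahead=- remaining=[- id / id $]
Step 3: reduce T->F. Stack=[T] ptr=1 lookahead=- remaining=[- id / id $]
Step 4: reduce E->T. Stack=[E] ptr=1 lookahead=- remaining=[- id / id $]
Step 5: shift -. Stack=[E -] ptr=2 lookahead=id remaining=[id / id $]
Step 6: shift id. Stack=[E - id] ptr=3 lookahead=/ remaining=[/ id $]
Step 7: reduce F->id. Stack=[E - F] ptr=3 lookahead=/ remaining=[/ id $]
Step 8: reduce T->F. Stack=[E - T] ptr=3 lookahead=/ remaining=[/ id $]
Step 9: shift /. Stack=[E - T /] ptr=4 lookahead=id remaining=[id $]
Step 10: shift id. Stack=[E - T / id] ptr=5 lookahead=$ remaining=[$]
Step 11: reduce F->id. Stack=[E - T / F] ptr=5 lookahead=$ remaining=[$]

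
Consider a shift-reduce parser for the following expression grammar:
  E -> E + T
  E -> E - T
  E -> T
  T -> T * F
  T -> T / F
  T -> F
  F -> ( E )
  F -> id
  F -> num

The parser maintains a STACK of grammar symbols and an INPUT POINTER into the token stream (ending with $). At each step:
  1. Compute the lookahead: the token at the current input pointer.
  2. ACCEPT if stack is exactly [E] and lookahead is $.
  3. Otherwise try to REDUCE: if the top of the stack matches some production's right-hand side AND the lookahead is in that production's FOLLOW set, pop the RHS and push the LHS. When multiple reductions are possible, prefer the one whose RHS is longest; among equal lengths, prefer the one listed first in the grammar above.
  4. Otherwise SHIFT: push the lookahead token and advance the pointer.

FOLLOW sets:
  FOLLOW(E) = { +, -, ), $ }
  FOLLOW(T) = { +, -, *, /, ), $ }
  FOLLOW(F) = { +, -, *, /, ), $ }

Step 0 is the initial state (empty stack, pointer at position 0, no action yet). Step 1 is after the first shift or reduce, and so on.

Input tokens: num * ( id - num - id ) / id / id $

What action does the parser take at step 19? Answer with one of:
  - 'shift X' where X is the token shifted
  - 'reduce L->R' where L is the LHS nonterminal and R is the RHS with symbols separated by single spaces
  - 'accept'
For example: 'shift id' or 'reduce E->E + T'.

Answer: reduce E->E - T

Derivation:
Step 1: shift num. Stack=[num] ptr=1 lookahead=* remaining=[* ( id - num - id ) / id / id $]
Step 2: reduce F->num. Stack=[F] ptr=1 lookahead=* remaining=[* ( id - num - id ) / id / id $]
Step 3: reduce T->F. Stack=[T] ptr=1 lookahead=* remaining=[* ( id - num - id ) / id / id $]
Step 4: shift *. Stack=[T *] ptr=2 lookahead=( remaining=[( id - num - id ) / id / id $]
Step 5: shift (. Stack=[T * (] ptr=3 lookahead=id remaining=[id - num - id ) / id / id $]
Step 6: shift id. Stack=[T * ( id] ptr=4 lookahead=- remaining=[- num - id ) / id / id $]
Step 7: reduce F->id. Stack=[T * ( F] ptr=4 lookahead=- remaining=[- num - id ) / id / id $]
Step 8: reduce T->F. Stack=[T * ( T] ptr=4 lookahead=- remaining=[- num - id ) / id / id $]
Step 9: reduce E->T. Stack=[T * ( E] ptr=4 lookahead=- remaining=[- num - id ) / id / id $]
Step 10: shift -. Stack=[T * ( E -] ptr=5 lookahead=num remaining=[num - id ) / id / id $]
Step 11: shift num. Stack=[T * ( E - num] ptr=6 lookahead=- remaining=[- id ) / id / id $]
Step 12: reduce F->num. Stack=[T * ( E - F] ptr=6 lookahead=- remaining=[- id ) / id / id $]
Step 13: reduce T->F. Stack=[T * ( E - T] ptr=6 lookahead=- remaining=[- id ) / id / id $]
Step 14: reduce E->E - T. Stack=[T * ( E] ptr=6 lookahead=- remaining=[- id ) / id / id $]
Step 15: shift -. Stack=[T * ( E -] ptr=7 lookahead=id remaining=[id ) / id / id $]
Step 16: shift id. Stack=[T * ( E - id] ptr=8 lookahead=) remaining=[) / id / id $]
Step 17: reduce F->id. Stack=[T * ( E - F] ptr=8 lookahead=) remaining=[) / id / id $]
Step 18: reduce T->F. Stack=[T * ( E - T] ptr=8 lookahead=) remaining=[) / id / id $]
Step 19: reduce E->E - T. Stack=[T * ( E] ptr=8 lookahead=) remaining=[) / id / id $]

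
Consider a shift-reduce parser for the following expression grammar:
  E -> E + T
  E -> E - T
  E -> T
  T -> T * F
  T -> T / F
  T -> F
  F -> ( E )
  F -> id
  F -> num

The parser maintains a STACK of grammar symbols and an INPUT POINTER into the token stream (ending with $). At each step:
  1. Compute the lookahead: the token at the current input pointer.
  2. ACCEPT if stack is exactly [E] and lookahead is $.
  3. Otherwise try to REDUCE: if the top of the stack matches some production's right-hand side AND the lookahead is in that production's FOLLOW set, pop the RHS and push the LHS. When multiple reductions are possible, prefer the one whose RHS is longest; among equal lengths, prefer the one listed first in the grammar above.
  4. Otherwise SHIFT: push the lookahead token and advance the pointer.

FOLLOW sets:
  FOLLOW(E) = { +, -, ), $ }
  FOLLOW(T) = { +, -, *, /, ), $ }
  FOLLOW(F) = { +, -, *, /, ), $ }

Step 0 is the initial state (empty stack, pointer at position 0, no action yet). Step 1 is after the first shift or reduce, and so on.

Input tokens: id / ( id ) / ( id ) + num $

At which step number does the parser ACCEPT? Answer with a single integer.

Answer: 28

Derivation:
Step 1: shift id. Stack=[id] ptr=1 lookahead=/ remaining=[/ ( id ) / ( id ) + num $]
Step 2: reduce F->id. Stack=[F] ptr=1 lookahead=/ remaining=[/ ( id ) / ( id ) + num $]
Step 3: reduce T->F. Stack=[T] ptr=1 lookahead=/ remaining=[/ ( id ) / ( id ) + num $]
Step 4: shift /. Stack=[T /] ptr=2 lookahead=( remaining=[( id ) / ( id ) + num $]
Step 5: shift (. Stack=[T / (] ptr=3 lookahead=id remaining=[id ) / ( id ) + num $]
Step 6: shift id. Stack=[T / ( id] ptr=4 lookahead=) remaining=[) / ( id ) + num $]
Step 7: reduce F->id. Stack=[T / ( F] ptr=4 lookahead=) remaining=[) / ( id ) + num $]
Step 8: reduce T->F. Stack=[T / ( T] ptr=4 lookahead=) remaining=[) / ( id ) + num $]
Step 9: reduce E->T. Stack=[T / ( E] ptr=4 lookahead=) remaining=[) / ( id ) + num $]
Step 10: shift ). Stack=[T / ( E )] ptr=5 lookahead=/ remaining=[/ ( id ) + num $]
Step 11: reduce F->( E ). Stack=[T / F] ptr=5 lookahead=/ remaining=[/ ( id ) + num $]
Step 12: reduce T->T / F. Stack=[T] ptr=5 lookahead=/ remaining=[/ ( id ) + num $]
Step 13: shift /. Stack=[T /] ptr=6 lookahead=( remaining=[( id ) + num $]
Step 14: shift (. Stack=[T / (] ptr=7 lookahead=id remaining=[id ) + num $]
Step 15: shift id. Stack=[T / ( id] ptr=8 lookahead=) remaining=[) + num $]
Step 16: reduce F->id. Stack=[T / ( F] ptr=8 lookahead=) remaining=[) + num $]
Step 17: reduce T->F. Stack=[T / ( T] ptr=8 lookahead=) remaining=[) + num $]
Step 18: reduce E->T. Stack=[T / ( E] ptr=8 lookahead=) remaining=[) + num $]
Step 19: shift ). Stack=[T / ( E )] ptr=9 lookahead=+ remaining=[+ num $]
Step 20: reduce F->( E ). Stack=[T / F] ptr=9 lookahead=+ remaining=[+ num $]
Step 21: reduce T->T / F. Stack=[T] ptr=9 lookahead=+ remaining=[+ num $]
Step 22: reduce E->T. Stack=[E] ptr=9 lookahead=+ remaining=[+ num $]
Step 23: shift +. Stack=[E +] ptr=10 lookahead=num remaining=[num $]
Step 24: shift num. Stack=[E + num] ptr=11 lookahead=$ remaining=[$]
Step 25: reduce F->num. Stack=[E + F] ptr=11 lookahead=$ remaining=[$]
Step 26: reduce T->F. Stack=[E + T] ptr=11 lookahead=$ remaining=[$]
Step 27: reduce E->E + T. Stack=[E] ptr=11 lookahead=$ remaining=[$]
Step 28: accept. Stack=[E] ptr=11 lookahead=$ remaining=[$]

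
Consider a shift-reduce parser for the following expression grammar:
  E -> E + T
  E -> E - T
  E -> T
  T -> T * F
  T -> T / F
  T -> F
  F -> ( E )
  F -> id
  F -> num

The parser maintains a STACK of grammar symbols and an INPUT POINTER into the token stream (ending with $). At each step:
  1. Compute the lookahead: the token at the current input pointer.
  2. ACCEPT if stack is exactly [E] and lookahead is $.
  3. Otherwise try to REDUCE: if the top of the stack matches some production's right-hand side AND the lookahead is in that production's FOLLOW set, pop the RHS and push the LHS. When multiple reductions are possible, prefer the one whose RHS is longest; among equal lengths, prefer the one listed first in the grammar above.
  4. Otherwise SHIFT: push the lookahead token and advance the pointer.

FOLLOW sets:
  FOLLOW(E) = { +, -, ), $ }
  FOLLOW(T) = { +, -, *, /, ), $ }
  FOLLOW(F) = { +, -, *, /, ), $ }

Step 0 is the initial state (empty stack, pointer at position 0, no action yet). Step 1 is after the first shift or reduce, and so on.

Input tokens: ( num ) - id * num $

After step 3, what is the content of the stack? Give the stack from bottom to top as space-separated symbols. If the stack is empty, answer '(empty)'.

Step 1: shift (. Stack=[(] ptr=1 lookahead=num remaining=[num ) - id * num $]
Step 2: shift num. Stack=[( num] ptr=2 lookahead=) remaining=[) - id * num $]
Step 3: reduce F->num. Stack=[( F] ptr=2 lookahead=) remaining=[) - id * num $]

Answer: ( F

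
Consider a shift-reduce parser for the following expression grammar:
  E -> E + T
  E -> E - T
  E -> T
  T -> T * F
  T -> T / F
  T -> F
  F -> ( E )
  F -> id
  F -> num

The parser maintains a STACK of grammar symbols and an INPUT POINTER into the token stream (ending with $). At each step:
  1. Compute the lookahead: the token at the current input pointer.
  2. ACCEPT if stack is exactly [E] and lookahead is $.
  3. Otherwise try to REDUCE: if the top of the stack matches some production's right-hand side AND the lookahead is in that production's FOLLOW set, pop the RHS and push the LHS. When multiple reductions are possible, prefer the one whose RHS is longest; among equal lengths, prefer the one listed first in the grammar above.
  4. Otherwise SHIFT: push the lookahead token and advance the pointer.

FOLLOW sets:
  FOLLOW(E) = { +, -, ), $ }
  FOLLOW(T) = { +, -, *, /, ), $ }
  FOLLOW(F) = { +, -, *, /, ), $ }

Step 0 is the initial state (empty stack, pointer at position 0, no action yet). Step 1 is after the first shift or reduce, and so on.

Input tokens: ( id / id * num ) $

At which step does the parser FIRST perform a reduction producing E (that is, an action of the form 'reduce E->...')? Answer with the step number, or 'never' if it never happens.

Answer: 13

Derivation:
Step 1: shift (. Stack=[(] ptr=1 lookahead=id remaining=[id / id * num ) $]
Step 2: shift id. Stack=[( id] ptr=2 lookahead=/ remaining=[/ id * num ) $]
Step 3: reduce F->id. Stack=[( F] ptr=2 lookahead=/ remaining=[/ id * num ) $]
Step 4: reduce T->F. Stack=[( T] ptr=2 lookahead=/ remaining=[/ id * num ) $]
Step 5: shift /. Stack=[( T /] ptr=3 lookahead=id remaining=[id * num ) $]
Step 6: shift id. Stack=[( T / id] ptr=4 lookahead=* remaining=[* num ) $]
Step 7: reduce F->id. Stack=[( T / F] ptr=4 lookahead=* remaining=[* num ) $]
Step 8: reduce T->T / F. Stack=[( T] ptr=4 lookahead=* remaining=[* num ) $]
Step 9: shift *. Stack=[( T *] ptr=5 lookahead=num remaining=[num ) $]
Step 10: shift num. Stack=[( T * num] ptr=6 lookahead=) remaining=[) $]
Step 11: reduce F->num. Stack=[( T * F] ptr=6 lookahead=) remaining=[) $]
Step 12: reduce T->T * F. Stack=[( T] ptr=6 lookahead=) remaining=[) $]
Step 13: reduce E->T. Stack=[( E] ptr=6 lookahead=) remaining=[) $]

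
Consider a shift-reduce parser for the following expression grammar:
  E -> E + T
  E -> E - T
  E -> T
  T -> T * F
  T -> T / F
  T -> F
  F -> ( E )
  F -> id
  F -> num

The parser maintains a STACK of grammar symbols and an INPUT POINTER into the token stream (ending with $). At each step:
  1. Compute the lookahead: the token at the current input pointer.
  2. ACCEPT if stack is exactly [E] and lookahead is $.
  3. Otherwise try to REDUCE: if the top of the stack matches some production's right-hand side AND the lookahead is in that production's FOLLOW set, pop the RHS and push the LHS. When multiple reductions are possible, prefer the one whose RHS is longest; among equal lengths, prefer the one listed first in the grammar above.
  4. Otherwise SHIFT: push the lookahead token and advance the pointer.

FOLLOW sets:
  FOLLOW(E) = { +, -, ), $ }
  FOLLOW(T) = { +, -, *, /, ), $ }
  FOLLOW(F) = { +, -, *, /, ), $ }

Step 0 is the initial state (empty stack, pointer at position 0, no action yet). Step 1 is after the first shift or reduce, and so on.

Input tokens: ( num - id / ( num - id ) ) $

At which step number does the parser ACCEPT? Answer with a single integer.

Answer: 29

Derivation:
Step 1: shift (. Stack=[(] ptr=1 lookahead=num remaining=[num - id / ( num - id ) ) $]
Step 2: shift num. Stack=[( num] ptr=2 lookahead=- remaining=[- id / ( num - id ) ) $]
Step 3: reduce F->num. Stack=[( F] ptr=2 lookahead=- remaining=[- id / ( num - id ) ) $]
Step 4: reduce T->F. Stack=[( T] ptr=2 lookahead=- remaining=[- id / ( num - id ) ) $]
Step 5: reduce E->T. Stack=[( E] ptr=2 lookahead=- remaining=[- id / ( num - id ) ) $]
Step 6: shift -. Stack=[( E -] ptr=3 lookahead=id remaining=[id / ( num - id ) ) $]
Step 7: shift id. Stack=[( E - id] ptr=4 lookahead=/ remaining=[/ ( num - id ) ) $]
Step 8: reduce F->id. Stack=[( E - F] ptr=4 lookahead=/ remaining=[/ ( num - id ) ) $]
Step 9: reduce T->F. Stack=[( E - T] ptr=4 lookahead=/ remaining=[/ ( num - id ) ) $]
Step 10: shift /. Stack=[( E - T /] ptr=5 lookahead=( remaining=[( num - id ) ) $]
Step 11: shift (. Stack=[( E - T / (] ptr=6 lookahead=num remaining=[num - id ) ) $]
Step 12: shift num. Stack=[( E - T / ( num] ptr=7 lookahead=- remaining=[- id ) ) $]
Step 13: reduce F->num. Stack=[( E - T / ( F] ptr=7 lookahead=- remaining=[- id ) ) $]
Step 14: reduce T->F. Stack=[( E - T / ( T] ptr=7 lookahead=- remaining=[- id ) ) $]
Step 15: reduce E->T. Stack=[( E - T / ( E] ptr=7 lookahead=- remaining=[- id ) ) $]
Step 16: shift -. Stack=[( E - T / ( E -] ptr=8 lookahead=id remaining=[id ) ) $]
Step 17: shift id. Stack=[( E - T / ( E - id] ptr=9 lookahead=) remaining=[) ) $]
Step 18: reduce F->id. Stack=[( E - T / ( E - F] ptr=9 lookahead=) remaining=[) ) $]
Step 19: reduce T->F. Stack=[( E - T / ( E - T] ptr=9 lookahead=) remaining=[) ) $]
Step 20: reduce E->E - T. Stack=[( E - T / ( E] ptr=9 lookahead=) remaining=[) ) $]
Step 21: shift ). Stack=[( E - T / ( E )] ptr=10 lookahead=) remaining=[) $]
Step 22: reduce F->( E ). Stack=[( E - T / F] ptr=10 lookahead=) remaining=[) $]
Step 23: reduce T->T / F. Stack=[( E - T] ptr=10 lookahead=) remaining=[) $]
Step 24: reduce E->E - T. Stack=[( E] ptr=10 lookahead=) remaining=[) $]
Step 25: shift ). Stack=[( E )] ptr=11 lookahead=$ remaining=[$]
Step 26: reduce F->( E ). Stack=[F] ptr=11 lookahead=$ remaining=[$]
Step 27: reduce T->F. Stack=[T] ptr=11 lookahead=$ remaining=[$]
Step 28: reduce E->T. Stack=[E] ptr=11 lookahead=$ remaining=[$]
Step 29: accept. Stack=[E] ptr=11 lookahead=$ remaining=[$]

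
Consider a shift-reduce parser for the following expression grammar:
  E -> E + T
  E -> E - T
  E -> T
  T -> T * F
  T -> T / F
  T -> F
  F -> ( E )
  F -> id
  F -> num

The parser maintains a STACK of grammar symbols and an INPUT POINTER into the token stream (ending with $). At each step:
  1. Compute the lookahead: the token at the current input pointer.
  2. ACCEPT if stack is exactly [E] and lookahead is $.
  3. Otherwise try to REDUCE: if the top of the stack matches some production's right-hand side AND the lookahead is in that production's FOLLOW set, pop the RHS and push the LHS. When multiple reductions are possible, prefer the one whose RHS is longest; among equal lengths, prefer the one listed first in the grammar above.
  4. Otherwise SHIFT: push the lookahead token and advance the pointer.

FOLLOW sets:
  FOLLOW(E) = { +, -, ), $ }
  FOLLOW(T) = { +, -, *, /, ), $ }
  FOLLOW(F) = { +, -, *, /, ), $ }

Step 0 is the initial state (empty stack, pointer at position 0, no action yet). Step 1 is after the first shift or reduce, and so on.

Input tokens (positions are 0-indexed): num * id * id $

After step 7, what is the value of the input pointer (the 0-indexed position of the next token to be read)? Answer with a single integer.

Step 1: shift num. Stack=[num] ptr=1 lookahead=* remaining=[* id * id $]
Step 2: reduce F->num. Stack=[F] ptr=1 lookahead=* remaining=[* id * id $]
Step 3: reduce T->F. Stack=[T] ptr=1 lookahead=* remaining=[* id * id $]
Step 4: shift *. Stack=[T *] ptr=2 lookahead=id remaining=[id * id $]
Step 5: shift id. Stack=[T * id] ptr=3 lookahead=* remaining=[* id $]
Step 6: reduce F->id. Stack=[T * F] ptr=3 lookahead=* remaining=[* id $]
Step 7: reduce T->T * F. Stack=[T] ptr=3 lookahead=* remaining=[* id $]

Answer: 3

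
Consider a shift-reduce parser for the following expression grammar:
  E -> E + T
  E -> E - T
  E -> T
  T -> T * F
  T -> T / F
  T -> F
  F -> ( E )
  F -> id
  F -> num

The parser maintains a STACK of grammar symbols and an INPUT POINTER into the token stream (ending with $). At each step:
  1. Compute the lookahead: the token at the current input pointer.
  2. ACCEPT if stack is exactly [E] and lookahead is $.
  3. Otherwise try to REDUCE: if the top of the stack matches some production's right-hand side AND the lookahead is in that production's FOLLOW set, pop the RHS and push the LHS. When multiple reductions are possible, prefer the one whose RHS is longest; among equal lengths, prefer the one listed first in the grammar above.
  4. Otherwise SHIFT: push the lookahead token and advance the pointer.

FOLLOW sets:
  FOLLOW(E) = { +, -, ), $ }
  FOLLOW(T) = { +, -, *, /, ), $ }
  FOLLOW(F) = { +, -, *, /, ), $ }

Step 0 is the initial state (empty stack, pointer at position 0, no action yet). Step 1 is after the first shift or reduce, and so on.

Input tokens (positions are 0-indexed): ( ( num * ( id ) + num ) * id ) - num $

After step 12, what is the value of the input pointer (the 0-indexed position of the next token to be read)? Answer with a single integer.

Answer: 7

Derivation:
Step 1: shift (. Stack=[(] ptr=1 lookahead=( remaining=[( num * ( id ) + num ) * id ) - num $]
Step 2: shift (. Stack=[( (] ptr=2 lookahead=num remaining=[num * ( id ) + num ) * id ) - num $]
Step 3: shift num. Stack=[( ( num] ptr=3 lookahead=* remaining=[* ( id ) + num ) * id ) - num $]
Step 4: reduce F->num. Stack=[( ( F] ptr=3 lookahead=* remaining=[* ( id ) + num ) * id ) - num $]
Step 5: reduce T->F. Stack=[( ( T] ptr=3 lookahead=* remaining=[* ( id ) + num ) * id ) - num $]
Step 6: shift *. Stack=[( ( T *] ptr=4 lookahead=( remaining=[( id ) + num ) * id ) - num $]
Step 7: shift (. Stack=[( ( T * (] ptr=5 lookahead=id remaining=[id ) + num ) * id ) - num $]
Step 8: shift id. Stack=[( ( T * ( id] ptr=6 lookahead=) remaining=[) + num ) * id ) - num $]
Step 9: reduce F->id. Stack=[( ( T * ( F] ptr=6 lookahead=) remaining=[) + num ) * id ) - num $]
Step 10: reduce T->F. Stack=[( ( T * ( T] ptr=6 lookahead=) remaining=[) + num ) * id ) - num $]
Step 11: reduce E->T. Stack=[( ( T * ( E] ptr=6 lookahead=) remaining=[) + num ) * id ) - num $]
Step 12: shift ). Stack=[( ( T * ( E )] ptr=7 lookahead=+ remaining=[+ num ) * id ) - num $]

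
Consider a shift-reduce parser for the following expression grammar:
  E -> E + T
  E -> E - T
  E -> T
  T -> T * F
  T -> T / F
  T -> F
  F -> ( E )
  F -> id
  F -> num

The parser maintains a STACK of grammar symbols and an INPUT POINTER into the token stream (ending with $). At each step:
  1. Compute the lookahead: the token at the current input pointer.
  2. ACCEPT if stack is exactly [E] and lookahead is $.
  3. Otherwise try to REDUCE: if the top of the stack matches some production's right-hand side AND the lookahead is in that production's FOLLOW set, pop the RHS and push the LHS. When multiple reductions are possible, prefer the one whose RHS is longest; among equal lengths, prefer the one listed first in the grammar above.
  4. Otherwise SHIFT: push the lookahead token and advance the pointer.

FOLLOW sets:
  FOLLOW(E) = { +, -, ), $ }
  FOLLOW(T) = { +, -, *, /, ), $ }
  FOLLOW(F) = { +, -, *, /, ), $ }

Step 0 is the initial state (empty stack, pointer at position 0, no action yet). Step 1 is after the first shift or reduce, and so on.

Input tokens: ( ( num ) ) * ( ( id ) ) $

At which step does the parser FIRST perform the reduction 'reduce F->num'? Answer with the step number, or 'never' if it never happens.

Answer: 4

Derivation:
Step 1: shift (. Stack=[(] ptr=1 lookahead=( remaining=[( num ) ) * ( ( id ) ) $]
Step 2: shift (. Stack=[( (] ptr=2 lookahead=num remaining=[num ) ) * ( ( id ) ) $]
Step 3: shift num. Stack=[( ( num] ptr=3 lookahead=) remaining=[) ) * ( ( id ) ) $]
Step 4: reduce F->num. Stack=[( ( F] ptr=3 lookahead=) remaining=[) ) * ( ( id ) ) $]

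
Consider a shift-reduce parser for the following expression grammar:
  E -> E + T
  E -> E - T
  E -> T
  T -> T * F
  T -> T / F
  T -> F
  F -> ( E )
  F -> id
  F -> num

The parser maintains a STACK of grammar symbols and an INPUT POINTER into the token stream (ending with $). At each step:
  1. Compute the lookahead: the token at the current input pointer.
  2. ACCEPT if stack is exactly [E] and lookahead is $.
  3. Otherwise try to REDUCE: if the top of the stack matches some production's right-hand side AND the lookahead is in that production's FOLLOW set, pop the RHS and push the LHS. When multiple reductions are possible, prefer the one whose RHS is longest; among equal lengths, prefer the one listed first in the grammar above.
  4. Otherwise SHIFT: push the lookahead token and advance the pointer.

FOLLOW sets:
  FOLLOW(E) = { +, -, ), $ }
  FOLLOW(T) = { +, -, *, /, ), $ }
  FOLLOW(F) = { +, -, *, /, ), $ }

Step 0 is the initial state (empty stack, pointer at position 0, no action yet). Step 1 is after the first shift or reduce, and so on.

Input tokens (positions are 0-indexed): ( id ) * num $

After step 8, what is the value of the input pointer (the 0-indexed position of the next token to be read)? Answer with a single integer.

Step 1: shift (. Stack=[(] ptr=1 lookahead=id remaining=[id ) * num $]
Step 2: shift id. Stack=[( id] ptr=2 lookahead=) remaining=[) * num $]
Step 3: reduce F->id. Stack=[( F] ptr=2 lookahead=) remaining=[) * num $]
Step 4: reduce T->F. Stack=[( T] ptr=2 lookahead=) remaining=[) * num $]
Step 5: reduce E->T. Stack=[( E] ptr=2 lookahead=) remaining=[) * num $]
Step 6: shift ). Stack=[( E )] ptr=3 lookahead=* remaining=[* num $]
Step 7: reduce F->( E ). Stack=[F] ptr=3 lookahead=* remaining=[* num $]
Step 8: reduce T->F. Stack=[T] ptr=3 lookahead=* remaining=[* num $]

Answer: 3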